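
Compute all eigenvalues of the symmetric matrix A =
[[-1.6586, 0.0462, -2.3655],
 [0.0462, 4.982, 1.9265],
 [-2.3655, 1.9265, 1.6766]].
sigma(A) ≈ {-3, 2, 6}

A is real symmetric, so its spectrum consists of real eigenvalues. Expanding the characteristic polynomial of the displayed matrix gives
  det(λ I - A) = p(λ) = λ^3 + (-5)λ^2 + (-12)λ + (36).
Solving p(λ) = 0 yields eigenvalues ≈ -3, 2, 6. (A is shown rounded to 4 decimals, so these recover the underlying integer eigenvalues to within that precision.)
Verification: the trace of A = 5 equals the sum of eigenvalues 5, and det(A) ≈ -36.0001 matches the eigenvalue product -36.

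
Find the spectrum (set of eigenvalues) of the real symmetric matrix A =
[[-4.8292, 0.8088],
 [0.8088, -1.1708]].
sigma(A) ≈ {-5, -1}

A is real symmetric, so its spectrum consists of real eigenvalues. Expanding the characteristic polynomial of the displayed matrix gives
  det(λ I - A) = p(λ) = λ^2 + (6)λ + (5).
Solving p(λ) = 0 yields eigenvalues ≈ -5, -1. (A is shown rounded to 4 decimals, so these recover the underlying integer eigenvalues to within that precision.)
Verification: the trace of A = -6 equals the sum of eigenvalues -6, and det(A) ≈ 4.9999 matches the eigenvalue product 5.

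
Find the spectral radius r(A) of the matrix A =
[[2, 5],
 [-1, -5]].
r(A) = (3 + sqrt(29))/2 ≈ 4.1926

The eigenvalues of A are the roots of its characteristic polynomial. With M = A (coefficients from the trace and determinant):
  p(λ) = det(λ I - M) = λ^2 + 3λ - 5.
For λ^2 + 3λ - 5 the discriminant is 29. It is nonnegative but not a perfect square, so the roots are real and irrational: λ = (-3 ± sqrt(29))/2 ≈ 1.1926, -4.1926.
Thus the eigenvalues (to 4 decimals) are 1.1926 (modulus 1.1926); -4.1926 (modulus 4.1926). The spectral radius is the largest modulus: r(A) = (3 + sqrt(29))/2 ≈ 4.1926. (Cross-check: r(A) ≤ ||A||_2 ≈ 7.3852; equality holds whenever A is normal, though it can also hold for some non-normal A.)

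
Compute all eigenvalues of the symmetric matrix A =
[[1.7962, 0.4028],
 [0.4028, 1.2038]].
sigma(A) ≈ {1, 2}

A is real symmetric, so its spectrum consists of real eigenvalues. Expanding the characteristic polynomial of the displayed matrix gives
  det(λ I - A) = p(λ) = λ^2 + (-3)λ + (2).
Solving p(λ) = 0 yields eigenvalues ≈ 1, 2. (A is shown rounded to 4 decimals, so these recover the underlying integer eigenvalues to within that precision.)
Verification: the trace of A = 3 equals the sum of eigenvalues 3, and det(A) ≈ 2.0000 matches the eigenvalue product 2.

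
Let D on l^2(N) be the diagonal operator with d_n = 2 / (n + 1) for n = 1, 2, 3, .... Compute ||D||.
||D|| = 1 (attained at n = 1)

For D diagonal, ||D|| = sup_n |d_n| = sup_n 2/(n + 1). This is positive and strictly decreasing in n, so the supremum is attained at n = 1: d_1 = 2/(1 + 1) = 1. Hence ||D|| = 1.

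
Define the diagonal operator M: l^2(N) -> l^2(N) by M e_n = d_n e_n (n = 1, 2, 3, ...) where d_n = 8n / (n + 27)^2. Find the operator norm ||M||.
||M|| = 2/27 (attained at n = 27)

For M diagonal, ||M|| = sup_n |d_n|. Treat f(x) = 8x / (x + 27)^2 for real x > 0. By the quotient rule, f'(x) = 8(27 - x)/(x + 27)^3, which is positive for x < 27 and negative for x > 27. So f has a unique maximum at x = 27, and since 27 is a positive integer, the supremum over n ≥ 1 is attained at n = 27: d_27 = 8·27/(27 + 27)^2 = 8·27/2916 = 2/27. Hence ||M|| = 2/27.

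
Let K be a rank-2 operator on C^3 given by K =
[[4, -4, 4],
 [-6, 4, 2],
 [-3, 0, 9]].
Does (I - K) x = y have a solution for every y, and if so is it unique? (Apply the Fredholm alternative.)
(I - K) is invertible (det(I - K) = 60 ≠ 0), so for every y in C^3 the equation (I - K) x = y has a unique solution.

K has rank 2 and factors as K = U V^T = u1 v1^T + u2 v2^T with u1 = (-2, 2, 0), v1 = (-2, 2, -2), u2 = (0, 2, 3), v2 = (-1, 0, 3) (multiplying out reproduces the displayed K). The nonzero eigenvalues of U V^T coincide with those of the 2 x 2 matrix G = V^T U = [[v1·u1, v1·u2], [v2·u1, v2·u2]] = [[8, -2], [2, 9]], and by the Sylvester determinant identity det(I_3 - U V^T) = det(I_2 - V^T U) = det([[-7, 2], [-2, -8]]) = (-7)(-8) - (2)(-2) = 60. (Direct check: I - K =
[[-3, 4, -4],
 [6, -3, -2],
 [3, 0, -8]]
has determinant 60.) The finite-dimensional Fredholm alternative says: either (I - K) is invertible, or ker(I - K) ≠ {0} and then range(I - K) = ker((I - K)^*)^⊥, with dim ker(I - K) = dim ker((I - K)^*). Since det(I - K) ≠ 0, 1 is not an eigenvalue of K and ker(I - K) = {0}, so we are in the first case: for every y there is a unique x = (I - K)^(-1) y. (Explicitly, by the Woodbury identity, (I - U V^T)^(-1) = I + U (I_2 - G)^(-1) V^T.)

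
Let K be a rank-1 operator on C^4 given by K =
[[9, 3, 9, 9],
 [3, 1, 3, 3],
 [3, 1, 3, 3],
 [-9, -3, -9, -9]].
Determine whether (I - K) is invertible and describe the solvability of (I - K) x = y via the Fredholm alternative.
(I - K) is invertible (det(I - K) = -3 ≠ 0), so for every y in C^4 the equation (I - K) x = y has a unique solution.

K has rank 1, so it is an outer product K = u v^T: every row of K is a multiple of one row vector. Reading off the entries, u = (3, 1, 1, -3) and v = (3, 1, 3, 3) (row i of K equals u_i·v^T). A rank-one matrix u v^T satisfies K u = u (v·u) and kills the (3)-dimensional subspace v^⊥, so its characteristic polynomial is lambda^3 (lambda - v·u) with v·u = tr K = 4. Hence the eigenvalues of I - K are 1 (multiplicity 3) and 1 - (4) = -3, so det(I - K) = -3. (Direct check: I - K =
[[-8, -3, -9, -9],
 [-3, 0, -3, -3],
 [-3, -1, -2, -3],
 [9, 3, 9, 10]]
has determinant -3.) The finite-dimensional Fredholm alternative says: either (I - K) is invertible, or ker(I - K) ≠ {0} and then range(I - K) = ker((I - K)^*)^⊥, with dim ker(I - K) = dim ker((I - K)^*). Since det(I - K) ≠ 0, 1 is not an eigenvalue of K and ker(I - K) = {0}, so we are in the first case: for every y there is a unique x = (I - K)^(-1) y. Explicitly, by the Sherman–Morrison formula, (I - u v^T)^(-1) = I + u v^T/(1 - v·u), i.e. (I - K)^(-1) = I + K/(-3).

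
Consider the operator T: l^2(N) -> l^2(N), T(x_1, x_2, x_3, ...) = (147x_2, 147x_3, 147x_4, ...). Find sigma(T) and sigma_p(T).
sigma(T) = closed disk {z in C : |z| ≤ 147}; sigma_p(T) = open disk {z in C : |z| < 147}

Note T = 147·V where V is the unit left shift (V x)_k = x_{k+1}; so sigma(T) = 147·sigma(V) and ||T|| = 147||V||. ||T x||^2 = 21609sum_{k≥2} |x_k|^2 ≤ 21609||x||^2, with equality on {x : x_1 = 0}, so ||T|| = 147. For any lambda with |lambda| < 147, set r = lambda/147 (|r| < 1); the vector x = (1, r, r^2, ...) is in l^2 and satisfies T x = 147(r, r^2, ...) = lambda x, so lambda is an eigenvalue. On the boundary |lambda| = 147 the geometric series diverges, so no l^2 eigenvector exists, but these lambda lie in the approximate point spectrum. Hence sigma(T) is the closed disk of radius 147 and sigma_p(T) is the open disk.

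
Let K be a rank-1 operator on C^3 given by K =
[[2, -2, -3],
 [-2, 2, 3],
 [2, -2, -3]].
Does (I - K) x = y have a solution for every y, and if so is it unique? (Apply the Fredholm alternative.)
(I - K) is singular (det(I - K) = 0, i.e. 1 ∈ sigma(K)). (I - K) x = y is solvable iff y ⊥ ker((I - K)^*) = span{(2, -2, -3)}, i.e. iff 2y_1 - 2y_2 - 3y_3 = 0. When solvable, the solutions are x = y + c·(1, -1, 1), c arbitrary (ker(I - K) = span{(1, -1, 1)}, dimension 1).

K has rank 1, so it is an outer product K = u v^T: every row of K is a multiple of one row vector. Reading off the entries, u = (1, -1, 1) and v = (2, -2, -3) (row i of K equals u_i·v^T). A rank-one matrix u v^T satisfies K u = u (v·u) and kills the (2)-dimensional subspace v^⊥, so its characteristic polynomial is lambda^2 (lambda - v·u) with v·u = tr K = 1. Hence the eigenvalues of I - K are 1 (multiplicity 2) and 1 - (1) = 0, so det(I - K) = 0. (Direct check: I - K =
[[-1, 2, 3],
 [2, -1, -3],
 [-2, 2, 4]]
has determinant 0.) So 1 is an eigenvalue of K and (I - K) is not invertible. The finite-dimensional Fredholm alternative says: either (I - K) is invertible, or ker(I - K) ≠ {0} and then range(I - K) = ker((I - K)^*)^⊥, with dim ker(I - K) = dim ker((I - K)^*). We are in the second case, so we need both kernels. Kernel of I - K: (I - K) u = u - u (v·u) = u - u = 0, so ker(I - K) = span{u} = span{(1, -1, 1)} (it is exactly 1-dimensional because rank(I - K) = 2). Kernel of the adjoint: K is real, so (I - K)^* = I - K^T = I - v u^T, and (I - v u^T) v = v - v (u·v) = 0; hence ker((I - K)^*) = span{v} = span{(2, -2, -3)}. Therefore (I - K) x = y is solvable iff <y, v> = 0, i.e. iff 2y_1 - 2y_2 - 3y_3 = 0. When this holds, K y = u (v·y) = 0, so (I - K) y = y and x = y is a particular solution; the full solution set is the line x = y + c·u = y + c·(1, -1, 1), c ∈ C.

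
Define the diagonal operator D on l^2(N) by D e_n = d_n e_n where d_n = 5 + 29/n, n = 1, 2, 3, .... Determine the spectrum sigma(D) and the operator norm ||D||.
sigma(D) = {5 + 29/n : n ≥ 1} ∪ {5}; ||D|| = 34

A bounded diagonal operator on l^2 with diagonal entries d_n has spectrum equal to the closure of {d_n : n ≥ 1}: every d_n is an eigenvalue (with eigenvector e_n), so {d_n} ⊂ sigma(D); the spectrum is closed, so its closure is too; and for lambda not in the closure, (D - lambda I) has bounded inverse (the diagonal entries 1/(d_n - lambda) are bounded). For our sequence d_n = 5 + 29/n, n = 1, 2, 3, ...:
  - {d_n} = {5 + 29/n : n ≥ 1}; the only limit point is 5
  - closure = {5 + 29/n : n ≥ 1} ∪ {5}
For the norm: a diagonal operator has ||D|| = sup_n |d_n|. Here d_n = 5 + 29/n is positive and decreasing, so sup_n |d_n| = d_1 = 5 + 29 = 34. So ||D|| = 34.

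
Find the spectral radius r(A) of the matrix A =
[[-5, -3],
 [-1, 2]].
r(A) = (3 + sqrt(61))/2 ≈ 5.4051

The eigenvalues of A are the roots of its characteristic polynomial. With M = A (coefficients from the trace and determinant):
  p(λ) = det(λ I - M) = λ^2 + 3λ - 13.
For λ^2 + 3λ - 13 the discriminant is 61. It is nonnegative but not a perfect square, so the roots are real and irrational: λ = (-3 ± sqrt(61))/2 ≈ 2.4051, -5.4051.
Thus the eigenvalues (to 4 decimals) are 2.4051 (modulus 2.4051); -5.4051 (modulus 5.4051). The spectral radius is the largest modulus: r(A) = (3 + sqrt(61))/2 ≈ 5.4051. (Cross-check: r(A) ≤ ||A||_2 ≈ 5.8339; equality holds whenever A is normal, though it can also hold for some non-normal A.)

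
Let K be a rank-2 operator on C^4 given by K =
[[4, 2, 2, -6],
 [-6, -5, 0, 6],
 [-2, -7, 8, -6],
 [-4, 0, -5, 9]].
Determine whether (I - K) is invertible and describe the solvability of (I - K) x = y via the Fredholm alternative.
(I - K) is invertible (det(I - K) = -18 ≠ 0), so for every y in C^4 the equation (I - K) x = y has a unique solution.

K has rank 2 and factors as K = U V^T = u1 v1^T + u2 v2^T with u1 = (2, -2, 2, -3), v1 = (0, -2, 3, -3), u2 = (-2, 3, 1, 2), v2 = (-2, -3, 2, 0) (multiplying out reproduces the displayed K). The nonzero eigenvalues of U V^T coincide with those of the 2 x 2 matrix G = V^T U = [[v1·u1, v1·u2], [v2·u1, v2·u2]] = [[19, -9], [6, -3]], and by the Sylvester determinant identity det(I_4 - U V^T) = det(I_2 - V^T U) = det([[-18, 9], [-6, 4]]) = (-18)(4) - (9)(-6) = -18. (Direct check: I - K =
[[-3, -2, -2, 6],
 [6, 6, 0, -6],
 [2, 7, -7, 6],
 [4, 0, 5, -8]]
has determinant -18.) The finite-dimensional Fredholm alternative says: either (I - K) is invertible, or ker(I - K) ≠ {0} and then range(I - K) = ker((I - K)^*)^⊥, with dim ker(I - K) = dim ker((I - K)^*). Since det(I - K) ≠ 0, 1 is not an eigenvalue of K and ker(I - K) = {0}, so we are in the first case: for every y there is a unique x = (I - K)^(-1) y. (Explicitly, by the Woodbury identity, (I - U V^T)^(-1) = I + U (I_2 - G)^(-1) V^T.)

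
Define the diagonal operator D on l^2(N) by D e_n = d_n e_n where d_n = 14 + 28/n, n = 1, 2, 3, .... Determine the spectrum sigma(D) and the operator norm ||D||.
sigma(D) = {14 + 28/n : n ≥ 1} ∪ {14}; ||D|| = 42

A bounded diagonal operator on l^2 with diagonal entries d_n has spectrum equal to the closure of {d_n : n ≥ 1}: every d_n is an eigenvalue (with eigenvector e_n), so {d_n} ⊂ sigma(D); the spectrum is closed, so its closure is too; and for lambda not in the closure, (D - lambda I) has bounded inverse (the diagonal entries 1/(d_n - lambda) are bounded). For our sequence d_n = 14 + 28/n, n = 1, 2, 3, ...:
  - {d_n} = {14 + 28/n : n ≥ 1}; the only limit point is 14
  - closure = {14 + 28/n : n ≥ 1} ∪ {14}
For the norm: a diagonal operator has ||D|| = sup_n |d_n|. Here d_n = 14 + 28/n is positive and decreasing, so sup_n |d_n| = d_1 = 14 + 28 = 42. So ||D|| = 42.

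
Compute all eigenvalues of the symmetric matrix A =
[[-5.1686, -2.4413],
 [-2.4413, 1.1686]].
sigma(A) ≈ {-6, 2}

A is real symmetric, so its spectrum consists of real eigenvalues. Expanding the characteristic polynomial of the displayed matrix gives
  det(λ I - A) = p(λ) = λ^2 + (4)λ + (-12).
Solving p(λ) = 0 yields eigenvalues ≈ -6, 2. (A is shown rounded to 4 decimals, so these recover the underlying integer eigenvalues to within that precision.)
Verification: the trace of A = -4 equals the sum of eigenvalues -4, and det(A) ≈ -12.0000 matches the eigenvalue product -12.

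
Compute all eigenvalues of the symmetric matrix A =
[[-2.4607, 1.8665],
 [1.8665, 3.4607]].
sigma(A) ≈ {-3, 4}

A is real symmetric, so its spectrum consists of real eigenvalues. Expanding the characteristic polynomial of the displayed matrix gives
  det(λ I - A) = p(λ) = λ^2 + (-1)λ + (-12).
Solving p(λ) = 0 yields eigenvalues ≈ -3, 4. (A is shown rounded to 4 decimals, so these recover the underlying integer eigenvalues to within that precision.)
Verification: the trace of A = 1 equals the sum of eigenvalues 1, and det(A) ≈ -11.9996 matches the eigenvalue product -12.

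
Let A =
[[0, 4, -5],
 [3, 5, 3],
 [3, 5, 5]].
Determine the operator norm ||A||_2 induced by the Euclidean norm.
||A||_2 ≈ 10.0327 (= sqrt(largest eigenvalue of A^T A))

||A||_2 = sigma_max(A) = sqrt(lambda_max(A^T A)). Form the symmetric matrix M = A^T A =
[[18, 30, 24],
 [30, 66, 20],
 [24, 20, 59]].
Its characteristic polynomial (trace, sum of principal 2x2 minors, determinant of M give the coefficients) is
  p(λ) = det(λ I - M) = λ^3 - 143λ^2 + 4268λ - 576.
No integer candidate from the rational root theorem (±divisors of 576) is a root, so the roots are irrational. The cubic discriminant is Δ = 61096346000 > 0, so there are three distinct real roots. p(0) = -576 and p(1) = 3550 have opposite signs, so a root lies in (0, 1); Newton's method refines it to λ ≈ 0.1356. p(42) = 516 and p(43) = -1952 have opposite signs, so a root lies in (42, 43); Newton's method refines it to λ ≈ 42.2101. p(100) = -3776 and p(101) = 2050 have opposite signs, so a root lies in (100, 101); Newton's method refines it to λ ≈ 100.6543. Check (Vieta): the three roots sum to 143, matching tr M = 143.
So the eigenvalues of A^T A are ≈ 0.1356, 42.2101, 100.6543 (all ≥ 0, as they must be for A^T A). The largest is λ_max ≈ 100.6543, hence ||A||_2 = sqrt(λ_max) ≈ 10.0327.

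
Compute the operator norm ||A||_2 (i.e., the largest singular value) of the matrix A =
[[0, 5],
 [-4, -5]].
||A||_2 = sqrt((66 + sqrt(2756))/2) ≈ 7.6973 (= sqrt(largest eigenvalue of A^T A))

||A||_2 = sigma_max(A) = sqrt(lambda_max(A^T A)). Form the symmetric matrix M = A^T A =
[[16, 20],
 [20, 50]].
Its characteristic polynomial (trace, determinant of M give the coefficients) is
  p(λ) = det(λ I - M) = λ^2 - 66λ + 400.
For λ^2 - 66λ + 400 the discriminant is 2756. It is nonnegative but not a perfect square, so the roots are real and irrational: λ = (66 ± sqrt(2756))/2 ≈ 59.2488, 6.7512.
So the eigenvalues of A^T A are ≈ 6.7512, 59.2488 (all ≥ 0, as they must be for A^T A). The largest is λ_max = (66 + sqrt(2756))/2 ≈ 59.2488, hence ||A||_2 = sqrt(λ_max) = sqrt((66 + sqrt(2756))/2) ≈ 7.6973.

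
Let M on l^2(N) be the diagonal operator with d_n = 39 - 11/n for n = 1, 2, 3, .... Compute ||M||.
||M|| = 39

For a diagonal operator on l^2 with entries d_n, ||M|| = sup_n |d_n|. Here d_1 = 28, d_2 = 67/2, ..., and d_n = 39 - 11/n increases monotonically toward 39. All terms lie in [28, 39), so |d_n| = d_n and the supremum is the limit 39, which is not attained by any individual d_n. Hence ||M|| = 39.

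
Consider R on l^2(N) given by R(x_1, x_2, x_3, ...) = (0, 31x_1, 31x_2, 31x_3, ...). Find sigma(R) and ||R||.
sigma(R) = closed disk {z in C : |z| ≤ 31}; ||R|| = 31

Note R = 31·U where U is the unit right shift (U x)_k = x_{k-1} (with x_0 := 0); so ||R|| = 31||U|| and sigma(R) = 31·sigma(U). ||R x||^2 = sum_{k≥1} |31x_k|^2 = 961||x||^2, so ||R|| = 31 and sigma(R) ⊂ {|z| ≤ 31}. For any |lambda| < 31, the equation (R - lambda I) x = 0 forces x_1 = 0, then 31x_k = lambda x_{k+1} ⇒ x = 0, so R has no eigenvalues. But (R - lambda I) is not surjective for |lambda| < 31: solving (R - lambda I) x = e_1 would require x_n proportional to (lambda/31)^(-n), which is not in l^2. So every |lambda| < 31 lies in the residual spectrum. The boundary |lambda| = 31 is in the approximate point spectrum (the spectrum is closed). Hence sigma(R) is the closed disk of radius 31.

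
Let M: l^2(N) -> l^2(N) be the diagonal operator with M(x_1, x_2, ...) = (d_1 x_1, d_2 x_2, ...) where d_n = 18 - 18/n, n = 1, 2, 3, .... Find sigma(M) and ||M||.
sigma(M) = {18 - 18/n : n ≥ 1} ∪ {18}; ||M|| = 18

A bounded diagonal operator on l^2 with diagonal entries d_n has spectrum equal to the closure of {d_n : n ≥ 1}: every d_n is an eigenvalue (with eigenvector e_n), so {d_n} ⊂ sigma(M); the spectrum is closed, so its closure is too; and for lambda not in the closure, (M - lambda I) has bounded inverse (the diagonal entries 1/(d_n - lambda) are bounded). For our sequence d_n = 18 - 18/n, n = 1, 2, 3, ...:
  - {d_n} = {18 - 18/n : n ≥ 1}; the only limit point is 18
  - closure = {18 - 18/n : n ≥ 1} ∪ {18}
For the norm: a diagonal operator has ||M|| = sup_n |d_n|. Here d_n = 18 - 18/n increases monotonically from d_1 = 0 toward 18, with all terms in [0, 18); so sup_n |d_n| = 18 (the supremum is the limit, not attained). So ||M|| = 18.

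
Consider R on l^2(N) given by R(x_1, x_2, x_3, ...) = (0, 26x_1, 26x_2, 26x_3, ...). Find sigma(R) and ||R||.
sigma(R) = closed disk {z in C : |z| ≤ 26}; ||R|| = 26

Note R = 26·U where U is the unit right shift (U x)_k = x_{k-1} (with x_0 := 0); so ||R|| = 26||U|| and sigma(R) = 26·sigma(U). ||R x||^2 = sum_{k≥1} |26x_k|^2 = 676||x||^2, so ||R|| = 26 and sigma(R) ⊂ {|z| ≤ 26}. For any |lambda| < 26, the equation (R - lambda I) x = 0 forces x_1 = 0, then 26x_k = lambda x_{k+1} ⇒ x = 0, so R has no eigenvalues. But (R - lambda I) is not surjective for |lambda| < 26: solving (R - lambda I) x = e_1 would require x_n proportional to (lambda/26)^(-n), which is not in l^2. So every |lambda| < 26 lies in the residual spectrum. The boundary |lambda| = 26 is in the approximate point spectrum (the spectrum is closed). Hence sigma(R) is the closed disk of radius 26.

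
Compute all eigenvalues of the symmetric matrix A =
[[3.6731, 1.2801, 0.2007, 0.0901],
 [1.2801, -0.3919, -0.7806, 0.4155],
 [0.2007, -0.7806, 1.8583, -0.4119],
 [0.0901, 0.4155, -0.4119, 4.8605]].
sigma(A) ≈ {-1, 2, 4, 5}

A is real symmetric, so its spectrum consists of real eigenvalues. Expanding the characteristic polynomial of the displayed matrix gives
  det(λ I - A) = p(λ) = λ^4 + (-10)λ^3 + (27)λ^2 + (-1.9989)λ + (-40.0014).
Solving p(λ) = 0 yields eigenvalues ≈ -1, 2, 4, 5. (A is shown rounded to 4 decimals, so these recover the underlying integer eigenvalues to within that precision.)
Verification: the trace of A = 10 equals the sum of eigenvalues 10, and det(A) ≈ -40.0014 matches the eigenvalue product -40.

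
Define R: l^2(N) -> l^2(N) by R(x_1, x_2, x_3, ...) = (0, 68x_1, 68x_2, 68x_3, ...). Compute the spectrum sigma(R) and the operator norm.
sigma(R) = closed disk {z in C : |z| ≤ 68}; ||R|| = 68

Note R = 68·U where U is the unit right shift (U x)_k = x_{k-1} (with x_0 := 0); so ||R|| = 68||U|| and sigma(R) = 68·sigma(U). ||R x||^2 = sum_{k≥1} |68x_k|^2 = 4624||x||^2, so ||R|| = 68 and sigma(R) ⊂ {|z| ≤ 68}. For any |lambda| < 68, the equation (R - lambda I) x = 0 forces x_1 = 0, then 68x_k = lambda x_{k+1} ⇒ x = 0, so R has no eigenvalues. But (R - lambda I) is not surjective for |lambda| < 68: solving (R - lambda I) x = e_1 would require x_n proportional to (lambda/68)^(-n), which is not in l^2. So every |lambda| < 68 lies in the residual spectrum. The boundary |lambda| = 68 is in the approximate point spectrum (the spectrum is closed). Hence sigma(R) is the closed disk of radius 68.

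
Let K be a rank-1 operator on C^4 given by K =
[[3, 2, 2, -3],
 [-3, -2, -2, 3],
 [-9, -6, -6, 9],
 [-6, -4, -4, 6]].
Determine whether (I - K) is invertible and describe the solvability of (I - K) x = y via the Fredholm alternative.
(I - K) is singular (det(I - K) = 0, i.e. 1 ∈ sigma(K)). (I - K) x = y is solvable iff y ⊥ ker((I - K)^*) = span{(3, 2, 2, -3)}, i.e. iff 3y_1 + 2y_2 + 2y_3 - 3y_4 = 0. When solvable, the solutions are x = y + c·(1, -1, -3, -2), c arbitrary (ker(I - K) = span{(1, -1, -3, -2)}, dimension 1).

K has rank 1, so it is an outer product K = u v^T: every row of K is a multiple of one row vector. Reading off the entries, u = (1, -1, -3, -2) and v = (3, 2, 2, -3) (row i of K equals u_i·v^T). A rank-one matrix u v^T satisfies K u = u (v·u) and kills the (3)-dimensional subspace v^⊥, so its characteristic polynomial is lambda^3 (lambda - v·u) with v·u = tr K = 1. Hence the eigenvalues of I - K are 1 (multiplicity 3) and 1 - (1) = 0, so det(I - K) = 0. (Direct check: I - K =
[[-2, -2, -2, 3],
 [3, 3, 2, -3],
 [9, 6, 7, -9],
 [6, 4, 4, -5]]
has determinant 0.) So 1 is an eigenvalue of K and (I - K) is not invertible. The finite-dimensional Fredholm alternative says: either (I - K) is invertible, or ker(I - K) ≠ {0} and then range(I - K) = ker((I - K)^*)^⊥, with dim ker(I - K) = dim ker((I - K)^*). We are in the second case, so we need both kernels. Kernel of I - K: (I - K) u = u - u (v·u) = u - u = 0, so ker(I - K) = span{u} = span{(1, -1, -3, -2)} (it is exactly 1-dimensional because rank(I - K) = 3). Kernel of the adjoint: K is real, so (I - K)^* = I - K^T = I - v u^T, and (I - v u^T) v = v - v (u·v) = 0; hence ker((I - K)^*) = span{v} = span{(3, 2, 2, -3)}. Therefore (I - K) x = y is solvable iff <y, v> = 0, i.e. iff 3y_1 + 2y_2 + 2y_3 - 3y_4 = 0. When this holds, K y = u (v·y) = 0, so (I - K) y = y and x = y is a particular solution; the full solution set is the line x = y + c·u = y + c·(1, -1, -3, -2), c ∈ C.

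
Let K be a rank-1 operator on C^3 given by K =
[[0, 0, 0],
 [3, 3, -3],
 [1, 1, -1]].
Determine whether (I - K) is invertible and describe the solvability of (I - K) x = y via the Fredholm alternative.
(I - K) is invertible (det(I - K) = -1 ≠ 0), so for every y in C^3 the equation (I - K) x = y has a unique solution.

K has rank 1, so it is an outer product K = u v^T: every row of K is a multiple of one row vector. Reading off the entries, u = (0, -3, -1) and v = (-1, -1, 1) (row i of K equals u_i·v^T). A rank-one matrix u v^T satisfies K u = u (v·u) and kills the (2)-dimensional subspace v^⊥, so its characteristic polynomial is lambda^2 (lambda - v·u) with v·u = tr K = 2. Hence the eigenvalues of I - K are 1 (multiplicity 2) and 1 - (2) = -1, so det(I - K) = -1. (Direct check: I - K =
[[1, 0, 0],
 [-3, -2, 3],
 [-1, -1, 2]]
has determinant -1.) The finite-dimensional Fredholm alternative says: either (I - K) is invertible, or ker(I - K) ≠ {0} and then range(I - K) = ker((I - K)^*)^⊥, with dim ker(I - K) = dim ker((I - K)^*). Since det(I - K) ≠ 0, 1 is not an eigenvalue of K and ker(I - K) = {0}, so we are in the first case: for every y there is a unique x = (I - K)^(-1) y. Explicitly, by the Sherman–Morrison formula, (I - u v^T)^(-1) = I + u v^T/(1 - v·u), i.e. (I - K)^(-1) = I - K.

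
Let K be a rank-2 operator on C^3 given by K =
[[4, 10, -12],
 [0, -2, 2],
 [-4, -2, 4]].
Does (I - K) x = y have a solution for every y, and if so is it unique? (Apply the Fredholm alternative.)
(I - K) is invertible (det(I - K) = -49 ≠ 0), so for every y in C^3 the equation (I - K) x = y has a unique solution.

K has rank 2 and factors as K = U V^T = u1 v1^T + u2 v2^T with u1 = (-3, 1, -1), v1 = (0, -2, 2), u2 = (2, 0, -2), v2 = (2, 2, -3) (multiplying out reproduces the displayed K). The nonzero eigenvalues of U V^T coincide with those of the 2 x 2 matrix G = V^T U = [[v1·u1, v1·u2], [v2·u1, v2·u2]] = [[-4, -4], [-1, 10]], and by the Sylvester determinant identity det(I_3 - U V^T) = det(I_2 - V^T U) = det([[5, 4], [1, -9]]) = (5)(-9) - (4)(1) = -49. (Direct check: I - K =
[[-3, -10, 12],
 [0, 3, -2],
 [4, 2, -3]]
has determinant -49.) The finite-dimensional Fredholm alternative says: either (I - K) is invertible, or ker(I - K) ≠ {0} and then range(I - K) = ker((I - K)^*)^⊥, with dim ker(I - K) = dim ker((I - K)^*). Since det(I - K) ≠ 0, 1 is not an eigenvalue of K and ker(I - K) = {0}, so we are in the first case: for every y there is a unique x = (I - K)^(-1) y. (Explicitly, by the Woodbury identity, (I - U V^T)^(-1) = I + U (I_2 - G)^(-1) V^T.)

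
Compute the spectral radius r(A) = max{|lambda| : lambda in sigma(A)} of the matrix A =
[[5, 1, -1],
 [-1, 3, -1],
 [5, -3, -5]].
r(A) ≈ 4.9758

The eigenvalues of A are the roots of its characteristic polynomial. With M = A (coefficients from the trace, the sum of principal 2x2 minors, and det A):
  p(λ) = det(λ I - M) = λ^3 - 3λ^2 - 22λ + 88.
No integer candidate from the rational root theorem (±divisors of 88) is a root, so the roots are irrational. The cubic discriminant is Δ = -48092 < 0, so there is one real root and a complex-conjugate pair. p(-5) = -2 and p(-4) = 64 have opposite signs, so a root lies in (-5, -4); Newton's method refines it to λ ≈ -4.9758. Dividing out (λ - (-4.9758)) leaves approximately λ^2 - 7.9758λ + 17.6857. For λ^2 - 7.9758λ + 17.6857 the discriminant is -7.1297. It is negative, so the remaining roots are the complex-conjugate pair λ ≈ 3.9879 ± 1.3351i. Their product equals the constant term, so |λ|^2 ≈ 17.6857 and |λ| ≈ 4.2054.
Thus the eigenvalues (to 4 decimals) are -4.9758 (modulus 4.9758); 3.9879 ± 1.3351i (modulus 4.2054). The spectral radius is the largest modulus: r(A) ≈ 4.9758. (Cross-check: r(A) ≤ ||A||_2 ≈ 8.6868; equality holds whenever A is normal, though it can also hold for some non-normal A.)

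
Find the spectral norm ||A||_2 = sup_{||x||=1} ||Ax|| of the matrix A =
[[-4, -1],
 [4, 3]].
||A||_2 = sqrt((42 + sqrt(1508))/2) ≈ 6.3574 (= sqrt(largest eigenvalue of A^T A))

||A||_2 = sigma_max(A) = sqrt(lambda_max(A^T A)). Form the symmetric matrix M = A^T A =
[[32, 16],
 [16, 10]].
Its characteristic polynomial (trace, determinant of M give the coefficients) is
  p(λ) = det(λ I - M) = λ^2 - 42λ + 64.
For λ^2 - 42λ + 64 the discriminant is 1508. It is nonnegative but not a perfect square, so the roots are real and irrational: λ = (42 ± sqrt(1508))/2 ≈ 40.4165, 1.5835.
So the eigenvalues of A^T A are ≈ 1.5835, 40.4165 (all ≥ 0, as they must be for A^T A). The largest is λ_max = (42 + sqrt(1508))/2 ≈ 40.4165, hence ||A||_2 = sqrt(λ_max) = sqrt((42 + sqrt(1508))/2) ≈ 6.3574.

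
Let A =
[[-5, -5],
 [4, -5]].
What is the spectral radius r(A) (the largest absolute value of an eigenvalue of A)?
r(A) = sqrt(45) ≈ 6.7082

The eigenvalues of A are the roots of its characteristic polynomial. With M = A (coefficients from the trace and determinant):
  p(λ) = det(λ I - M) = λ^2 + 10λ + 45.
For λ^2 + 10λ + 45 the discriminant is -80. It is negative, so the roots are the complex-conjugate pair λ = -5 ± (sqrt(80)/2) i ≈ -5 ± 4.4721i. For a conjugate pair the product of the roots equals the constant term, so |λ|^2 = 45 and |λ| = sqrt(45) ≈ 6.7082.
Thus the eigenvalues (to 4 decimals) are -5 ± 4.4721i (modulus 6.7082). The spectral radius is the largest modulus: r(A) = sqrt(45) ≈ 6.7082. (Cross-check: r(A) ≤ ||A||_2 ≈ 7.2268; equality holds whenever A is normal, though it can also hold for some non-normal A.)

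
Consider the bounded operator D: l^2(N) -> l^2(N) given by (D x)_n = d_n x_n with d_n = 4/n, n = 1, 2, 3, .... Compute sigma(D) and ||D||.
sigma(D) = {4/n : n ≥ 1} ∪ {0}; ||D|| = 4

A bounded diagonal operator on l^2 with diagonal entries d_n has spectrum equal to the closure of {d_n : n ≥ 1}: every d_n is an eigenvalue (with eigenvector e_n), so {d_n} ⊂ sigma(D); the spectrum is closed, so its closure is too; and for lambda not in the closure, (D - lambda I) has bounded inverse (the diagonal entries 1/(d_n - lambda) are bounded). For our sequence d_n = 4/n, n = 1, 2, 3, ...:
  - {d_n} = {4/n : n ≥ 1}; the only limit point is 0
  - closure = {4/n : n ≥ 1} ∪ {0}
For the norm: a diagonal operator has ||D|| = sup_n |d_n|. Here d_n = 4/n is positive and decreasing, so sup_n |d_n| = d_1 = 4. So ||D|| = 4.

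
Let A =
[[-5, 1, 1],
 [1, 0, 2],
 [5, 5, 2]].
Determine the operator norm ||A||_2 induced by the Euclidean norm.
||A||_2 ≈ 8.0302 (= sqrt(largest eigenvalue of A^T A))

||A||_2 = sigma_max(A) = sqrt(lambda_max(A^T A)). Form the symmetric matrix M = A^T A =
[[51, 20, 7],
 [20, 26, 11],
 [7, 11, 9]].
Its characteristic polynomial (trace, sum of principal 2x2 minors, determinant of M give the coefficients) is
  p(λ) = det(λ I - M) = λ^3 - 86λ^2 + 1449λ - 3969.
No integer candidate from the rational root theorem (±divisors of 3969) is a root, so the roots are irrational. The cubic discriminant is Δ = 1738679985 > 0, so there are three distinct real roots. p(3) = -369 and p(4) = 515 have opposite signs, so a root lies in (3, 4); Newton's method refines it to λ ≈ 3.3969. p(18) = 81 and p(19) = -625 have opposite signs, so a root lies in (18, 19); Newton's method refines it to λ ≈ 18.1193. p(64) = -1345 and p(65) = 1491 have opposite signs, so a root lies in (64, 65); Newton's method refines it to λ ≈ 64.4837. Check (Vieta): the three roots sum to 86, matching tr M = 86.
So the eigenvalues of A^T A are ≈ 3.3969, 18.1193, 64.4837 (all ≥ 0, as they must be for A^T A). The largest is λ_max ≈ 64.4837, hence ||A||_2 = sqrt(λ_max) ≈ 8.0302.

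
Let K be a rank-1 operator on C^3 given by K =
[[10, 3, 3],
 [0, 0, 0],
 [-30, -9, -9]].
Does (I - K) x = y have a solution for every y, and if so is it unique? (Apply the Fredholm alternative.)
(I - K) is singular (det(I - K) = 0, i.e. 1 ∈ sigma(K)). (I - K) x = y is solvable iff y ⊥ ker((I - K)^*) = span{(10, 3, 3)}, i.e. iff 10y_1 + 3y_2 + 3y_3 = 0. When solvable, the solutions are x = y + c·(1, 0, -3), c arbitrary (ker(I - K) = span{(1, 0, -3)}, dimension 1).

K has rank 1, so it is an outer product K = u v^T: every row of K is a multiple of one row vector. Reading off the entries, u = (1, 0, -3) and v = (10, 3, 3) (row i of K equals u_i·v^T). A rank-one matrix u v^T satisfies K u = u (v·u) and kills the (2)-dimensional subspace v^⊥, so its characteristic polynomial is lambda^2 (lambda - v·u) with v·u = tr K = 1. Hence the eigenvalues of I - K are 1 (multiplicity 2) and 1 - (1) = 0, so det(I - K) = 0. (Direct check: I - K =
[[-9, -3, -3],
 [0, 1, 0],
 [30, 9, 10]]
has determinant 0.) So 1 is an eigenvalue of K and (I - K) is not invertible. The finite-dimensional Fredholm alternative says: either (I - K) is invertible, or ker(I - K) ≠ {0} and then range(I - K) = ker((I - K)^*)^⊥, with dim ker(I - K) = dim ker((I - K)^*). We are in the second case, so we need both kernels. Kernel of I - K: (I - K) u = u - u (v·u) = u - u = 0, so ker(I - K) = span{u} = span{(1, 0, -3)} (it is exactly 1-dimensional because rank(I - K) = 2). Kernel of the adjoint: K is real, so (I - K)^* = I - K^T = I - v u^T, and (I - v u^T) v = v - v (u·v) = 0; hence ker((I - K)^*) = span{v} = span{(10, 3, 3)}. Therefore (I - K) x = y is solvable iff <y, v> = 0, i.e. iff 10y_1 + 3y_2 + 3y_3 = 0. When this holds, K y = u (v·y) = 0, so (I - K) y = y and x = y is a particular solution; the full solution set is the line x = y + c·u = y + c·(1, 0, -3), c ∈ C.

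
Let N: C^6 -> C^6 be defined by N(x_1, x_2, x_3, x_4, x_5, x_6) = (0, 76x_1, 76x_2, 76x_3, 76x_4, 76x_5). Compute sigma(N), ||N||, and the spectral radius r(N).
sigma(N) = {0}; ||N|| = 76; r(N) = 0. (N is nilpotent with N^6 = 0.)

On C^6, N is a strictly lower-triangular matrix with 76 on the subdiagonal and zeros elsewhere, so its characteristic polynomial is lambda^6 and every eigenvalue is 0: sigma(N) = {0}. For the operator norm, N e_i = 76e_{i+1} for i = 1, ..., 5 and N e_6 = 0, so the singular values of N are 76 (with multiplicity 5) and 0; hence ||N|| = 76. The spectral radius r(N) = max|lambda| = 0. Note ||N|| > r(N) — characteristic of non-normal nilpotent operators. Indeed N^6 = 0.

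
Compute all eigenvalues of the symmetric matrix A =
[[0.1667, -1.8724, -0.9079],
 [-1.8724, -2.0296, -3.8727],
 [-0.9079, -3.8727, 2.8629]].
sigma(A) ≈ {-5, 1, 5}

A is real symmetric, so its spectrum consists of real eigenvalues. Expanding the characteristic polynomial of the displayed matrix gives
  det(λ I - A) = p(λ) = λ^3 + (-1)λ^2 + (-25)λ + (25).
Solving p(λ) = 0 yields eigenvalues ≈ -5, 1, 5. (A is shown rounded to 4 decimals, so these recover the underlying integer eigenvalues to within that precision.)
Verification: the trace of A = 1 equals the sum of eigenvalues 1, and det(A) ≈ -24.9996 matches the eigenvalue product -25.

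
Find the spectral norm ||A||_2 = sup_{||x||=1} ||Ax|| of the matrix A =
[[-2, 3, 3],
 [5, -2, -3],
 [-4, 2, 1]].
||A||_2 ≈ 8.6618 (= sqrt(largest eigenvalue of A^T A))

||A||_2 = sigma_max(A) = sqrt(lambda_max(A^T A)). Form the symmetric matrix M = A^T A =
[[45, -24, -25],
 [-24, 17, 17],
 [-25, 17, 19]].
Its characteristic polynomial (trace, sum of principal 2x2 minors, determinant of M give the coefficients) is
  p(λ) = det(λ I - M) = λ^3 - 81λ^2 + 453λ - 361.
No integer candidate from the rational root theorem (±divisors of 361) is a root, so the roots are irrational. The cubic discriminant is Δ = 442049184 > 0, so there are three distinct real roots. p(0) = -361 and p(1) = 12 have opposite signs, so a root lies in (0, 1); Newton's method refines it to λ ≈ 0.9596. p(5) = 4 and p(6) = -343 have opposite signs, so a root lies in (5, 6); Newton's method refines it to λ ≈ 5.0141. p(75) = -136 and p(76) = 5187 have opposite signs, so a root lies in (75, 76); Newton's method refines it to λ ≈ 75.0262. Check (Vieta): the three roots sum to 81, matching tr M = 81.
So the eigenvalues of A^T A are ≈ 0.9596, 5.0141, 75.0262 (all ≥ 0, as they must be for A^T A). The largest is λ_max ≈ 75.0262, hence ||A||_2 = sqrt(λ_max) ≈ 8.6618.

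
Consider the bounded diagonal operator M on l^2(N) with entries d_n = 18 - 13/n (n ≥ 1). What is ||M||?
||M|| = 18

For a diagonal operator on l^2 with entries d_n, ||M|| = sup_n |d_n|. Here d_1 = 5, d_2 = 23/2, ..., and d_n = 18 - 13/n increases monotonically toward 18. All terms lie in [5, 18), so |d_n| = d_n and the supremum is the limit 18, which is not attained by any individual d_n. Hence ||M|| = 18.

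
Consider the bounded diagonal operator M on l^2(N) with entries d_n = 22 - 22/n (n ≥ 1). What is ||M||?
||M|| = 22

For a diagonal operator on l^2 with entries d_n, ||M|| = sup_n |d_n|. Here d_1 = 0, d_2 = 11, ..., and d_n = 22 - 22/n increases monotonically toward 22. All terms lie in [0, 22), so |d_n| = d_n and the supremum is the limit 22, which is not attained by any individual d_n. Hence ||M|| = 22.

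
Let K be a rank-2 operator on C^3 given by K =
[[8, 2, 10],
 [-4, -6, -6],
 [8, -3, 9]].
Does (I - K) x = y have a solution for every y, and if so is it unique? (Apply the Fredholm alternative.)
(I - K) is invertible (det(I - K) = -130 ≠ 0), so for every y in C^3 the equation (I - K) x = y has a unique solution.

K has rank 2 and factors as K = U V^T = u1 v1^T + u2 v2^T with u1 = (2, 0, 3), v1 = (2, -2, 2), u2 = (2, -2, 1), v2 = (2, 3, 3) (multiplying out reproduces the displayed K). The nonzero eigenvalues of U V^T coincide with those of the 2 x 2 matrix G = V^T U = [[v1·u1, v1·u2], [v2·u1, v2·u2]] = [[10, 10], [13, 1]], and by the Sylvester determinant identity det(I_3 - U V^T) = det(I_2 - V^T U) = det([[-9, -10], [-13, 0]]) = (-9)(0) - (-10)(-13) = -130. (Direct check: I - K =
[[-7, -2, -10],
 [4, 7, 6],
 [-8, 3, -8]]
has determinant -130.) The finite-dimensional Fredholm alternative says: either (I - K) is invertible, or ker(I - K) ≠ {0} and then range(I - K) = ker((I - K)^*)^⊥, with dim ker(I - K) = dim ker((I - K)^*). Since det(I - K) ≠ 0, 1 is not an eigenvalue of K and ker(I - K) = {0}, so we are in the first case: for every y there is a unique x = (I - K)^(-1) y. (Explicitly, by the Woodbury identity, (I - U V^T)^(-1) = I + U (I_2 - G)^(-1) V^T.)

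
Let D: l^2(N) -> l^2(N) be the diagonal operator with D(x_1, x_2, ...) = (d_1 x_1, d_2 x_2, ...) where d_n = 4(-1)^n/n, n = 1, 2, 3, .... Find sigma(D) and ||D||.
sigma(D) = {4(-1)^n/n : n ≥ 1} ∪ {0}; ||D|| = 4

A bounded diagonal operator on l^2 with diagonal entries d_n has spectrum equal to the closure of {d_n : n ≥ 1}: every d_n is an eigenvalue (with eigenvector e_n), so {d_n} ⊂ sigma(D); the spectrum is closed, so its closure is too; and for lambda not in the closure, (D - lambda I) has bounded inverse (the diagonal entries 1/(d_n - lambda) are bounded). For our sequence d_n = 4(-1)^n/n, n = 1, 2, 3, ...:
  - {d_n} = {4(-1)^n/n : n ≥ 1}; the only limit point is 0
  - closure = {4(-1)^n/n : n ≥ 1} ∪ {0}
For the norm: a diagonal operator has ||D|| = sup_n |d_n|. Here |d_n| = 4/n is decreasing, so sup_n |d_n| = |d_1| = 4. So ||D|| = 4.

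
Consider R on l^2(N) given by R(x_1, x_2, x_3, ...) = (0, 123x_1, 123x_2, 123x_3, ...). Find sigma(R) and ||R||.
sigma(R) = closed disk {z in C : |z| ≤ 123}; ||R|| = 123

Note R = 123·U where U is the unit right shift (U x)_k = x_{k-1} (with x_0 := 0); so ||R|| = 123||U|| and sigma(R) = 123·sigma(U). ||R x||^2 = sum_{k≥1} |123x_k|^2 = 15129||x||^2, so ||R|| = 123 and sigma(R) ⊂ {|z| ≤ 123}. For any |lambda| < 123, the equation (R - lambda I) x = 0 forces x_1 = 0, then 123x_k = lambda x_{k+1} ⇒ x = 0, so R has no eigenvalues. But (R - lambda I) is not surjective for |lambda| < 123: solving (R - lambda I) x = e_1 would require x_n proportional to (lambda/123)^(-n), which is not in l^2. So every |lambda| < 123 lies in the residual spectrum. The boundary |lambda| = 123 is in the approximate point spectrum (the spectrum is closed). Hence sigma(R) is the closed disk of radius 123.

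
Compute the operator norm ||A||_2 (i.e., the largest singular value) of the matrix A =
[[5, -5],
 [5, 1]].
||A||_2 = sqrt((76 + sqrt(2176))/2) ≈ 7.831 (= sqrt(largest eigenvalue of A^T A))

||A||_2 = sigma_max(A) = sqrt(lambda_max(A^T A)). Form the symmetric matrix M = A^T A =
[[50, -20],
 [-20, 26]].
Its characteristic polynomial (trace, determinant of M give the coefficients) is
  p(λ) = det(λ I - M) = λ^2 - 76λ + 900.
For λ^2 - 76λ + 900 the discriminant is 2176. It is nonnegative but not a perfect square, so the roots are real and irrational: λ = (76 ± sqrt(2176))/2 ≈ 61.3238, 14.6762.
So the eigenvalues of A^T A are ≈ 14.6762, 61.3238 (all ≥ 0, as they must be for A^T A). The largest is λ_max = (76 + sqrt(2176))/2 ≈ 61.3238, hence ||A||_2 = sqrt(λ_max) = sqrt((76 + sqrt(2176))/2) ≈ 7.831.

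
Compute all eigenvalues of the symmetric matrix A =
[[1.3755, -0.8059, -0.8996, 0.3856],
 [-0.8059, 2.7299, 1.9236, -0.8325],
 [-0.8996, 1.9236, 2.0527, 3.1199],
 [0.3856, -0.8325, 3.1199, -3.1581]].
sigma(A) ≈ {-5, 1, 2, 5}

A is real symmetric, so its spectrum consists of real eigenvalues. Expanding the characteristic polynomial of the displayed matrix gives
  det(λ I - A) = p(λ) = λ^4 + (-3)λ^3 + (-23)λ^2 + (75.0025)λ + (-50.0031).
Solving p(λ) = 0 yields eigenvalues ≈ -5, 1, 2, 5. (A is shown rounded to 4 decimals, so these recover the underlying integer eigenvalues to within that precision.)
Verification: the trace of A = 3 equals the sum of eigenvalues 3, and det(A) ≈ -50.0031 matches the eigenvalue product -50.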